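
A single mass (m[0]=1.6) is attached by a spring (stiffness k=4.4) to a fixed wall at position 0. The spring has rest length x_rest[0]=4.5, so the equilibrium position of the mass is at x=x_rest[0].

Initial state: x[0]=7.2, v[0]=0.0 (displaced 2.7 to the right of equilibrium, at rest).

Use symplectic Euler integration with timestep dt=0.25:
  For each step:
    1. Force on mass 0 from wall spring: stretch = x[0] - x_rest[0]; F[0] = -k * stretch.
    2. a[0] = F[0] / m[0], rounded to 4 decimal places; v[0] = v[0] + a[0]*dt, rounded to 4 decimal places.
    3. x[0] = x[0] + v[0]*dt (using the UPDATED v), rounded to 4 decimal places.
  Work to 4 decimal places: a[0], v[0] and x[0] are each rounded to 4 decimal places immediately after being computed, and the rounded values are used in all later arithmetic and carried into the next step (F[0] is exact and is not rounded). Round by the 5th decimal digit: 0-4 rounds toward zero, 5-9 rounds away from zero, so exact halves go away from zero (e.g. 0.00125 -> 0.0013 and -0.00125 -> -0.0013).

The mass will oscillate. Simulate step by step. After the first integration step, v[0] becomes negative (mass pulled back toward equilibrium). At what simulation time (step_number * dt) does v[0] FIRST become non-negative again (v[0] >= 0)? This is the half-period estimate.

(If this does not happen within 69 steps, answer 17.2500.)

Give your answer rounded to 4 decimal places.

Answer: 2.0000

Derivation:
Step 0: x=[7.2000] v=[0.0000]
Step 1: x=[6.7359] v=[-1.8563]
Step 2: x=[5.8875] v=[-3.3935]
Step 3: x=[4.8007] v=[-4.3474]
Step 4: x=[3.6622] v=[-4.5541]
Step 5: x=[2.6677] v=[-3.9781]
Step 6: x=[1.9881] v=[-2.7184]
Step 7: x=[1.7402] v=[-0.9915]
Step 8: x=[1.9667] v=[0.9059]
First v>=0 after going negative at step 8, time=2.0000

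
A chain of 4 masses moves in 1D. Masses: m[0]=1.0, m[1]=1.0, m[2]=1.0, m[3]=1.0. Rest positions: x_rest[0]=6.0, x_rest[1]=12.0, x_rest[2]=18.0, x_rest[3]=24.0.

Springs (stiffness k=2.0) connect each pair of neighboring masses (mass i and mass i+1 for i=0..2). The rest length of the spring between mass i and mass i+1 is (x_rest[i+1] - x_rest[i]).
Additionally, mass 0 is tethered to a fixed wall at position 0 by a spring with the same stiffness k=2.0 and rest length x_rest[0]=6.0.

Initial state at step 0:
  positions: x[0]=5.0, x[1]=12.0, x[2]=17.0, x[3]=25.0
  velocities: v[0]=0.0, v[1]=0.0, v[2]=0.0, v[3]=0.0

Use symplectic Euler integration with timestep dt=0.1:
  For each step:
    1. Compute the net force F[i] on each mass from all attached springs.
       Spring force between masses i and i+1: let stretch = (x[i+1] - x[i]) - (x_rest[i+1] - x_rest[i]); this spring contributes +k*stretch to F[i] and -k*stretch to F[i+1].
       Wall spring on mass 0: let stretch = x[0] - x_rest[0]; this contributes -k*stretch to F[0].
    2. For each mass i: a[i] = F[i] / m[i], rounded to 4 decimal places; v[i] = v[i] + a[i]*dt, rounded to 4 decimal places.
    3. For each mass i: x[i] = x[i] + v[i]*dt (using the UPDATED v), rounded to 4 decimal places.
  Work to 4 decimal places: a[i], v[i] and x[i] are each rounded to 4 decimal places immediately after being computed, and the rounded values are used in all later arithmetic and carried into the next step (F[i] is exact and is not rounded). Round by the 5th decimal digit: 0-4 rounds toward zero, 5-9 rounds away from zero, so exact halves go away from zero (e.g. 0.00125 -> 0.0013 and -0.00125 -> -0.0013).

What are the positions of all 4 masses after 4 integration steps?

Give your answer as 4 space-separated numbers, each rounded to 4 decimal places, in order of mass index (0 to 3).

Answer: 5.3652 11.6521 17.5419 24.6292

Derivation:
Step 0: x=[5.0000 12.0000 17.0000 25.0000] v=[0.0000 0.0000 0.0000 0.0000]
Step 1: x=[5.0400 11.9600 17.0600 24.9600] v=[0.4000 -0.4000 0.6000 -0.4000]
Step 2: x=[5.1176 11.8836 17.1760 24.8820] v=[0.7760 -0.7640 1.1600 -0.7800]
Step 3: x=[5.2282 11.7777 17.3403 24.7699] v=[1.1057 -1.0587 1.6427 -1.1212]
Step 4: x=[5.3652 11.6521 17.5419 24.6292] v=[1.3700 -1.2561 2.0161 -1.4071]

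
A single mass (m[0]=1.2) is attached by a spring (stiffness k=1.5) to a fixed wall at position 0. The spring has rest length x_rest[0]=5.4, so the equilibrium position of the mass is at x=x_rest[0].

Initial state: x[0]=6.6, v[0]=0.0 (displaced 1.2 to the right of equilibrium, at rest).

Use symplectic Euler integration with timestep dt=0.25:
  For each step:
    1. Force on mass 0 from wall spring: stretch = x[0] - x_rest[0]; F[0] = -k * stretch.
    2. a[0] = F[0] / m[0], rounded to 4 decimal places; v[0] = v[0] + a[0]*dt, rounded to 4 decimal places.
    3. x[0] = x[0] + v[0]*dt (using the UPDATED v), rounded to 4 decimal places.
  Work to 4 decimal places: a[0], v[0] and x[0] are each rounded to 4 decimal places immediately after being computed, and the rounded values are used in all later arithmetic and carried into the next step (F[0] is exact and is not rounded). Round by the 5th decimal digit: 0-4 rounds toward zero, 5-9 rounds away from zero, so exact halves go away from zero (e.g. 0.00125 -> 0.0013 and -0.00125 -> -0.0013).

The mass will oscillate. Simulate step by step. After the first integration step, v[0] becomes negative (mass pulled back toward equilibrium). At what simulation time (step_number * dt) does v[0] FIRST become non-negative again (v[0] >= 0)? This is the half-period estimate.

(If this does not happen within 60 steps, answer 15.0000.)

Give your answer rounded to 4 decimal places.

Step 0: x=[6.6000] v=[0.0000]
Step 1: x=[6.5063] v=[-0.3750]
Step 2: x=[6.3261] v=[-0.7207]
Step 3: x=[6.0736] v=[-1.0101]
Step 4: x=[5.7685] v=[-1.2206]
Step 5: x=[5.4346] v=[-1.3358]
Step 6: x=[5.0980] v=[-1.3466]
Step 7: x=[4.7850] v=[-1.2522]
Step 8: x=[4.5200] v=[-1.0600]
Step 9: x=[4.3238] v=[-0.7850]
Step 10: x=[4.2116] v=[-0.4487]
Step 11: x=[4.1923] v=[-0.0773]
Step 12: x=[4.2673] v=[0.3001]
First v>=0 after going negative at step 12, time=3.0000

Answer: 3.0000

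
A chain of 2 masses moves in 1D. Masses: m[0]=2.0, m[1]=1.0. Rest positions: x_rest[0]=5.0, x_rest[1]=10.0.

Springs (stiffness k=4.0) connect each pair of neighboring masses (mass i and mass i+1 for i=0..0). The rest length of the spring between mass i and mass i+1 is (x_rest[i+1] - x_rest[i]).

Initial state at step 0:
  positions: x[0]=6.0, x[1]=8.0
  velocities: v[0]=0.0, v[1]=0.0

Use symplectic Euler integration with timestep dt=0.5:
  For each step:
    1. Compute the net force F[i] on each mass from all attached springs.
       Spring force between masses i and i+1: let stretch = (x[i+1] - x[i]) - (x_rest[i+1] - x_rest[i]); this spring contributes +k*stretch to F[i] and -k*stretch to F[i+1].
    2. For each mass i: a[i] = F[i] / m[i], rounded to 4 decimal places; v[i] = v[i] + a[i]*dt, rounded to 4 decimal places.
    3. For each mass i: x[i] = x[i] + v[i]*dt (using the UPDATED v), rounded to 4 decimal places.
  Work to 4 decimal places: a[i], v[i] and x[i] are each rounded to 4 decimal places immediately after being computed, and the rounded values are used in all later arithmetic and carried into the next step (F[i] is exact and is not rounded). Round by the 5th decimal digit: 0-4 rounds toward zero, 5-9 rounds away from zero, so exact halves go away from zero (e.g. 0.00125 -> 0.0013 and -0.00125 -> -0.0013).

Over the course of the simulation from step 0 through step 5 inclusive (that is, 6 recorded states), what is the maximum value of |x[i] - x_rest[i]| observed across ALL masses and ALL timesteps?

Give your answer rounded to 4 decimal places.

Answer: 2.5000

Derivation:
Step 0: x=[6.0000 8.0000] v=[0.0000 0.0000]
Step 1: x=[4.5000 11.0000] v=[-3.0000 6.0000]
Step 2: x=[3.7500 12.5000] v=[-1.5000 3.0000]
Step 3: x=[4.8750 10.2500] v=[2.2500 -4.5000]
Step 4: x=[6.1875 7.6250] v=[2.6250 -5.2500]
Step 5: x=[5.7188 8.5625] v=[-0.9375 1.8750]
Max displacement = 2.5000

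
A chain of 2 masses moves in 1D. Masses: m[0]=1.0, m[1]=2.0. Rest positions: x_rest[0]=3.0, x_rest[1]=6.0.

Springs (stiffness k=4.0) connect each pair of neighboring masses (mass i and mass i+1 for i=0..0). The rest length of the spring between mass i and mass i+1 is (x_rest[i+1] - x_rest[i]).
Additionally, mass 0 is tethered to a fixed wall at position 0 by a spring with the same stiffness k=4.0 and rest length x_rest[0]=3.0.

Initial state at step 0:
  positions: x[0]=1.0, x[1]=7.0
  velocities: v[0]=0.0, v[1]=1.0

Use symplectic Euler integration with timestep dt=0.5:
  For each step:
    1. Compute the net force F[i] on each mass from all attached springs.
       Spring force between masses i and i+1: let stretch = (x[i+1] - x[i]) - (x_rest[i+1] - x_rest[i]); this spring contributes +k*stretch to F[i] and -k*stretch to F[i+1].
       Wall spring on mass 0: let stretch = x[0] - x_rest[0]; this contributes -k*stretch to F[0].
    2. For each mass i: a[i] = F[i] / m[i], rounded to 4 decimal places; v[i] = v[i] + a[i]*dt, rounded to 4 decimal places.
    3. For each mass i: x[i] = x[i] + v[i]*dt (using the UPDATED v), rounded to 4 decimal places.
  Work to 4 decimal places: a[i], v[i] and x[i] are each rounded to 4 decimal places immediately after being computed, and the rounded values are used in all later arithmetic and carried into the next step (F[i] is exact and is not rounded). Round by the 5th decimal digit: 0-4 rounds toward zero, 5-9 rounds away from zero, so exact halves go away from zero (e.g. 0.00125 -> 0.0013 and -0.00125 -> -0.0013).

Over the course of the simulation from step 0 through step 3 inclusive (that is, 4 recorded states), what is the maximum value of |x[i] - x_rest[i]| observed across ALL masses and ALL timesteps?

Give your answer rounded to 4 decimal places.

Answer: 3.0000

Derivation:
Step 0: x=[1.0000 7.0000] v=[0.0000 1.0000]
Step 1: x=[6.0000 6.0000] v=[10.0000 -2.0000]
Step 2: x=[5.0000 6.5000] v=[-2.0000 1.0000]
Step 3: x=[0.5000 7.7500] v=[-9.0000 2.5000]
Max displacement = 3.0000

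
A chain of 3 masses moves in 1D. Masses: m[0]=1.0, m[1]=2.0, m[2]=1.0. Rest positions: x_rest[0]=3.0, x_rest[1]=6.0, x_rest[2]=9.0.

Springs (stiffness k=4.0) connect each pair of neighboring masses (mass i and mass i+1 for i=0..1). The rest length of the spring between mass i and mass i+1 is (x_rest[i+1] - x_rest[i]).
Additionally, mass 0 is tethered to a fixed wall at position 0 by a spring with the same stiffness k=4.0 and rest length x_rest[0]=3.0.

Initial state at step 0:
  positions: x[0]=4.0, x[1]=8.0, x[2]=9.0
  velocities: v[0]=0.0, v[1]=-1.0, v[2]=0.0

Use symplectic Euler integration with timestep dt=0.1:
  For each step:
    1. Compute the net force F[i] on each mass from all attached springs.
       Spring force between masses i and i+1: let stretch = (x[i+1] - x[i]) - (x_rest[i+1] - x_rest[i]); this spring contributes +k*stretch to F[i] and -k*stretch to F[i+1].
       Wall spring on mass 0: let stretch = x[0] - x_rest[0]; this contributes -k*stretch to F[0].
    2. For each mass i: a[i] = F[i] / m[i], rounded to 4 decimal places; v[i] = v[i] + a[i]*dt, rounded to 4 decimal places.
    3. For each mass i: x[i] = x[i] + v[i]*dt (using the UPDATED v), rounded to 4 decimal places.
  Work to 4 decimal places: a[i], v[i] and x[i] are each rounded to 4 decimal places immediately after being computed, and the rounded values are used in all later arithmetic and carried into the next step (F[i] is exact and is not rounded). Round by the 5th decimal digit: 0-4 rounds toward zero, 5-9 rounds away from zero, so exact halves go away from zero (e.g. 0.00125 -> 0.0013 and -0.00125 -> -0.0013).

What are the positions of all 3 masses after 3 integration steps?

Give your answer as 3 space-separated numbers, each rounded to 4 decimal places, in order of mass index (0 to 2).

Step 0: x=[4.0000 8.0000 9.0000] v=[0.0000 -1.0000 0.0000]
Step 1: x=[4.0000 7.8400 9.0800] v=[0.0000 -1.6000 0.8000]
Step 2: x=[3.9936 7.6280 9.2304] v=[-0.0640 -2.1200 1.5040]
Step 3: x=[3.9728 7.3754 9.4367] v=[-0.2077 -2.5264 2.0630]

Answer: 3.9728 7.3754 9.4367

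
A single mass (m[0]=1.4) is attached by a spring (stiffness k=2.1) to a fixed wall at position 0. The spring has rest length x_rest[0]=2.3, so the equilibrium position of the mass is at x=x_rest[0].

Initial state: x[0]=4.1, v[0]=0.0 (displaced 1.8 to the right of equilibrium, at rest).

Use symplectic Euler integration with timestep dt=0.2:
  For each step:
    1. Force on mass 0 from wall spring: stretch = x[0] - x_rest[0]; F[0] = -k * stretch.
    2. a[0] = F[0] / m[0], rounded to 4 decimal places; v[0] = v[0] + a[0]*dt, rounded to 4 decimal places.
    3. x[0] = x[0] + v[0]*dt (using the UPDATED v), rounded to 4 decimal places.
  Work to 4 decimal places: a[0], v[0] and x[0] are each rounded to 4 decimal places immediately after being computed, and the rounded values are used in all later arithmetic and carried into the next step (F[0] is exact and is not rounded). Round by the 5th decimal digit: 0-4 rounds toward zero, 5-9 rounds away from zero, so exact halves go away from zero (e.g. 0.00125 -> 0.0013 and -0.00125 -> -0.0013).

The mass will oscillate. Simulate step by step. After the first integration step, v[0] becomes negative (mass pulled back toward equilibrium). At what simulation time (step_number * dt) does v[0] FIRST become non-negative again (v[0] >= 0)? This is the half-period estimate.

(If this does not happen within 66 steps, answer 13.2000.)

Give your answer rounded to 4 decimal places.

Answer: 2.6000

Derivation:
Step 0: x=[4.1000] v=[0.0000]
Step 1: x=[3.9920] v=[-0.5400]
Step 2: x=[3.7825] v=[-1.0476]
Step 3: x=[3.4840] v=[-1.4924]
Step 4: x=[3.1145] v=[-1.8476]
Step 5: x=[2.6961] v=[-2.0920]
Step 6: x=[2.2539] v=[-2.2108]
Step 7: x=[1.8145] v=[-2.1970]
Step 8: x=[1.4042] v=[-2.0513]
Step 9: x=[1.0477] v=[-1.7826]
Step 10: x=[0.7663] v=[-1.4069]
Step 11: x=[0.5769] v=[-0.9468]
Step 12: x=[0.4909] v=[-0.4299]
Step 13: x=[0.5135] v=[0.1128]
First v>=0 after going negative at step 13, time=2.6000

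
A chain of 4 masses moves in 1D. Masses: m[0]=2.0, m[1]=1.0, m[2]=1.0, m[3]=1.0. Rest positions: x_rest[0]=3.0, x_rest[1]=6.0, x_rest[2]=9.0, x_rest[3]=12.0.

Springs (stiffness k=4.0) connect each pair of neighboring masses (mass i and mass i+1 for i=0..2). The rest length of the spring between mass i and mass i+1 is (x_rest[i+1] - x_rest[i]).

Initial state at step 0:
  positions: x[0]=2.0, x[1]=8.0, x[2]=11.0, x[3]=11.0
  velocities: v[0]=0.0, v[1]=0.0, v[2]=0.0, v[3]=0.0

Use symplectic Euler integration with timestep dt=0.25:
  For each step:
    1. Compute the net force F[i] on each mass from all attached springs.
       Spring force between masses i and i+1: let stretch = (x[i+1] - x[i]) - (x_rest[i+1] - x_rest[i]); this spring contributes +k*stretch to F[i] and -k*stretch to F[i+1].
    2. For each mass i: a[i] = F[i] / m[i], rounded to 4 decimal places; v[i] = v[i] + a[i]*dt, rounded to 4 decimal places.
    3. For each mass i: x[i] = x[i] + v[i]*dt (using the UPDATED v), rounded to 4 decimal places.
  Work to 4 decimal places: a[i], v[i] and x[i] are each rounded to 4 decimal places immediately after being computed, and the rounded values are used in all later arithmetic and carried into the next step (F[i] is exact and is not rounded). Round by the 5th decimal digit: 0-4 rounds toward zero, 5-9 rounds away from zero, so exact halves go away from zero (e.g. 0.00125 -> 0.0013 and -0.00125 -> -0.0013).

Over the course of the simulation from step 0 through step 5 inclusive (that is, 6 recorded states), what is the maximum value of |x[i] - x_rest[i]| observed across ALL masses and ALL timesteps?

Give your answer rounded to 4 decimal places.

Step 0: x=[2.0000 8.0000 11.0000 11.0000] v=[0.0000 0.0000 0.0000 0.0000]
Step 1: x=[2.3750 7.2500 10.2500 11.7500] v=[1.5000 -3.0000 -3.0000 3.0000]
Step 2: x=[2.9844 6.0313 9.1250 12.8750] v=[2.4375 -4.8750 -4.5000 4.5000]
Step 3: x=[3.5997 4.8243 8.1641 13.8125] v=[2.4610 -4.8282 -3.8437 3.7500]
Step 4: x=[3.9930 4.1461 7.7803 14.0879] v=[1.5733 -2.7130 -1.5351 1.1016]
Step 5: x=[4.0305 4.3381 8.0649 13.5364] v=[0.1499 0.7681 1.1383 -2.2060]
Max displacement = 2.0879

Answer: 2.0879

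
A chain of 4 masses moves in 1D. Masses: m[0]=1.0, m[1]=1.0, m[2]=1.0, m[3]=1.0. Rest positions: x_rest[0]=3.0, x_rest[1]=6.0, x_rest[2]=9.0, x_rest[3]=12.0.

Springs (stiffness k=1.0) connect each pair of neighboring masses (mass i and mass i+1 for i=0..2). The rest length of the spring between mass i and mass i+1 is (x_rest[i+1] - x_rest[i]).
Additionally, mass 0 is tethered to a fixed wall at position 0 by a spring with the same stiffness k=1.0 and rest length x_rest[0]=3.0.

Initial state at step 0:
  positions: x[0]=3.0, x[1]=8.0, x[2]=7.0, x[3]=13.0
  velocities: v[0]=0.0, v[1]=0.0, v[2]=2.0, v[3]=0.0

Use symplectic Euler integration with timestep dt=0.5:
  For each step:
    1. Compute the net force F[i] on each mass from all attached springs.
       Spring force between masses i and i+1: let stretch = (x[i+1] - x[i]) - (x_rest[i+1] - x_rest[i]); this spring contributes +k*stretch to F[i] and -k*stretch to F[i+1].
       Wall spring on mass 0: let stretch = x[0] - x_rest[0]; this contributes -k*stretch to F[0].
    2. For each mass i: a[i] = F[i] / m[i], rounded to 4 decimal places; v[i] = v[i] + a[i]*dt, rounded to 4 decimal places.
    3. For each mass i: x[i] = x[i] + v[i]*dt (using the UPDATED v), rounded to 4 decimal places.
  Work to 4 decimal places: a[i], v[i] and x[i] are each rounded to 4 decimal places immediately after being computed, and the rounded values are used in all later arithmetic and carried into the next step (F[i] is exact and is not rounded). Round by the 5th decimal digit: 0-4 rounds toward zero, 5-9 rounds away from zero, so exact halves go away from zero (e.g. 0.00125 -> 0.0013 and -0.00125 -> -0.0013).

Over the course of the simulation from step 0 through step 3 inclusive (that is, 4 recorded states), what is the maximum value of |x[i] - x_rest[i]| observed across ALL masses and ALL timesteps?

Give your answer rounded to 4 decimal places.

Answer: 3.8907

Derivation:
Step 0: x=[3.0000 8.0000 7.0000 13.0000] v=[0.0000 0.0000 2.0000 0.0000]
Step 1: x=[3.5000 6.5000 9.7500 12.2500] v=[1.0000 -3.0000 5.5000 -1.5000]
Step 2: x=[3.8750 5.0625 12.3125 11.6250] v=[0.7500 -2.8750 5.1250 -1.2500]
Step 3: x=[3.5781 5.1407 12.8907 11.9219] v=[-0.5938 0.1563 1.1563 0.5938]
Max displacement = 3.8907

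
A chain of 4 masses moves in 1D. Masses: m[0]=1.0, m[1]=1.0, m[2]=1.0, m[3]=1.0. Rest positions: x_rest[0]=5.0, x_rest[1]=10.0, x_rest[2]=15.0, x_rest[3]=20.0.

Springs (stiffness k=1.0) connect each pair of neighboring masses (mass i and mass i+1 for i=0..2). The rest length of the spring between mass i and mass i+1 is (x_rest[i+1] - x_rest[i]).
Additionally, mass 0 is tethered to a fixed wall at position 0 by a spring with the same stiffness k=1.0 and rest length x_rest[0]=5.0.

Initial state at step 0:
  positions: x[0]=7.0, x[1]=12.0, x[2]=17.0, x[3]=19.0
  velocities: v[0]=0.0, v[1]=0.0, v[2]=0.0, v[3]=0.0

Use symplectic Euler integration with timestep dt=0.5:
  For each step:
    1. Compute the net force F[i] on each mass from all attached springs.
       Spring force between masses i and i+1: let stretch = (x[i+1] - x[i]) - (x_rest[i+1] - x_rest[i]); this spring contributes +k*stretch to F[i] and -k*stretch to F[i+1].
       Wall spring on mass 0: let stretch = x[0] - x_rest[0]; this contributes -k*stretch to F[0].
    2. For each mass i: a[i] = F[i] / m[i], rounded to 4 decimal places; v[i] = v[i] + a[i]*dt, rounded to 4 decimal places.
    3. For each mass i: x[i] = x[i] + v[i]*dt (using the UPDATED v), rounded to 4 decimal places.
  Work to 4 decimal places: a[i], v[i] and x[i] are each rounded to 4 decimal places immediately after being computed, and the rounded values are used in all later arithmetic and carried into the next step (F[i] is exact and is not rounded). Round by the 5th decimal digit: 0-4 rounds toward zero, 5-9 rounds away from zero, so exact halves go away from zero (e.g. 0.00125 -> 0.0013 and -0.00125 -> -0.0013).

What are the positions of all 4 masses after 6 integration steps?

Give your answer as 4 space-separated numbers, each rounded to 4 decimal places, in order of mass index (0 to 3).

Step 0: x=[7.0000 12.0000 17.0000 19.0000] v=[0.0000 0.0000 0.0000 0.0000]
Step 1: x=[6.5000 12.0000 16.2500 19.7500] v=[-1.0000 0.0000 -1.5000 1.5000]
Step 2: x=[5.7500 11.6875 15.3125 20.8750] v=[-1.5000 -0.6250 -1.8750 2.2500]
Step 3: x=[5.0469 10.7969 14.8594 21.8594] v=[-1.4063 -1.7813 -0.9063 1.9688]
Step 4: x=[4.5195 9.4844 15.1407 22.3438] v=[-1.0548 -2.6251 0.5625 0.9688]
Step 5: x=[4.1035 8.3447 15.8087 22.2774] v=[-0.8321 -2.2794 1.3359 -0.1328]
Step 6: x=[3.7219 8.0107 16.2279 21.8438] v=[-0.7633 -0.6680 0.8383 -0.8672]

Answer: 3.7219 8.0107 16.2279 21.8438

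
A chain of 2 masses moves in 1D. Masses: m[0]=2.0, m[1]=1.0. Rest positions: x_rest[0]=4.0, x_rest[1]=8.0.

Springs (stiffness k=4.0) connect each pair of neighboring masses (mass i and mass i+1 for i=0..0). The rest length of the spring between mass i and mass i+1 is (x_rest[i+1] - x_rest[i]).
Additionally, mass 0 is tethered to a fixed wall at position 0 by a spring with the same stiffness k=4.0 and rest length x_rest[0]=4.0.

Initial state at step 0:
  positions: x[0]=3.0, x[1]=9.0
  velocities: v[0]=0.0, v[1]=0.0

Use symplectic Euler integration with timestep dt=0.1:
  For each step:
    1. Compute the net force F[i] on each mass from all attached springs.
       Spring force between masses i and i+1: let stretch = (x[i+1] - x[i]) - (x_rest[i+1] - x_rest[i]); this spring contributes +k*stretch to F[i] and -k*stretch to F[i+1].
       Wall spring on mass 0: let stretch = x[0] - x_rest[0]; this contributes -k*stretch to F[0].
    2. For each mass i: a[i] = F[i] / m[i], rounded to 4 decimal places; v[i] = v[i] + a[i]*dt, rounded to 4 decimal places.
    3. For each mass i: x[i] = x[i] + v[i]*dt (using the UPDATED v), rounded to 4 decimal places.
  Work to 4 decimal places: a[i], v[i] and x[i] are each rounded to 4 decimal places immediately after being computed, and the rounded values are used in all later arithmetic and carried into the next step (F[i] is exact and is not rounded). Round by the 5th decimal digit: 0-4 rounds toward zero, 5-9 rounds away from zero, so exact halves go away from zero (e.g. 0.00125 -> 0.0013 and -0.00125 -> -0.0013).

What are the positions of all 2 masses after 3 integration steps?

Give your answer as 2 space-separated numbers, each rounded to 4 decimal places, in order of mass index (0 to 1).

Step 0: x=[3.0000 9.0000] v=[0.0000 0.0000]
Step 1: x=[3.0600 8.9200] v=[0.6000 -0.8000]
Step 2: x=[3.1760 8.7656] v=[1.1600 -1.5440]
Step 3: x=[3.3403 8.5476] v=[1.6427 -2.1798]

Answer: 3.3403 8.5476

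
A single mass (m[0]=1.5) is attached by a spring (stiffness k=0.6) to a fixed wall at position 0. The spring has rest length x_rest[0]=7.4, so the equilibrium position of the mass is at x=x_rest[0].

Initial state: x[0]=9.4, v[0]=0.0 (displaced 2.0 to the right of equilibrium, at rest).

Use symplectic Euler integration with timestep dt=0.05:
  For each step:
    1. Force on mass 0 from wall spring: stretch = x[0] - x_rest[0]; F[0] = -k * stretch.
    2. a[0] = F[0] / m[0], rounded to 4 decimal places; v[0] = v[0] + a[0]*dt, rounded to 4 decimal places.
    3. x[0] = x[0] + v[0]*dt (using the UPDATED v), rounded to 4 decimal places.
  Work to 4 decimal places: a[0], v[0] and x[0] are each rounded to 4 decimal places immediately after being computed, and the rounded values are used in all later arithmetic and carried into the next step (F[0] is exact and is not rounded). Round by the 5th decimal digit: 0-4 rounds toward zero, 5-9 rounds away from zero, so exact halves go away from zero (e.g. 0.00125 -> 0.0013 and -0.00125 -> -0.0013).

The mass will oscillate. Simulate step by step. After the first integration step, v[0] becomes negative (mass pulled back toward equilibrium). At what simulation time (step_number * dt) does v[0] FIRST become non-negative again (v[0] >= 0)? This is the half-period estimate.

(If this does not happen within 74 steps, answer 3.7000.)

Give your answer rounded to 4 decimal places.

Step 0: x=[9.4000] v=[0.0000]
Step 1: x=[9.3980] v=[-0.0400]
Step 2: x=[9.3940] v=[-0.0800]
Step 3: x=[9.3880] v=[-0.1199]
Step 4: x=[9.3800] v=[-0.1597]
Step 5: x=[9.3700] v=[-0.1993]
Step 6: x=[9.3581] v=[-0.2387]
Step 7: x=[9.3442] v=[-0.2779]
Step 8: x=[9.3284] v=[-0.3168]
Step 9: x=[9.3106] v=[-0.3554]
Step 10: x=[9.2909] v=[-0.3936]
Step 11: x=[9.2693] v=[-0.4314]
Step 12: x=[9.2459] v=[-0.4688]
Step 13: x=[9.2206] v=[-0.5057]
Step 14: x=[9.1935] v=[-0.5421]
Step 15: x=[9.1646] v=[-0.5780]
Step 16: x=[9.1339] v=[-0.6133]
Step 17: x=[9.1015] v=[-0.6480]
Step 18: x=[9.0674] v=[-0.6820]
Step 19: x=[9.0316] v=[-0.7154]
Step 20: x=[8.9942] v=[-0.7480]
Step 21: x=[8.9552] v=[-0.7799]
Step 22: x=[8.9147] v=[-0.8110]
Step 23: x=[8.8726] v=[-0.8413]
Step 24: x=[8.8291] v=[-0.8708]
Step 25: x=[8.7841] v=[-0.8994]
Step 26: x=[8.7377] v=[-0.9271]
Step 27: x=[8.6900] v=[-0.9539]
Step 28: x=[8.6410] v=[-0.9797]
Step 29: x=[8.5908] v=[-1.0045]
Step 30: x=[8.5394] v=[-1.0283]
Step 31: x=[8.4868] v=[-1.0511]
Step 32: x=[8.4332] v=[-1.0728]
Step 33: x=[8.3785] v=[-1.0935]
Step 34: x=[8.3228] v=[-1.1131]
Step 35: x=[8.2662] v=[-1.1316]
Step 36: x=[8.2088] v=[-1.1489]
Step 37: x=[8.1505] v=[-1.1651]
Step 38: x=[8.0915] v=[-1.1801]
Step 39: x=[8.0318] v=[-1.1939]
Step 40: x=[7.9715] v=[-1.2065]
Step 41: x=[7.9106] v=[-1.2179]
Step 42: x=[7.8492] v=[-1.2281]
Step 43: x=[7.7873] v=[-1.2371]
Step 44: x=[7.7251] v=[-1.2448]
Step 45: x=[7.6625] v=[-1.2513]
Step 46: x=[7.5997] v=[-1.2566]
Step 47: x=[7.5367] v=[-1.2606]
Step 48: x=[7.4735] v=[-1.2633]
Step 49: x=[7.4103] v=[-1.2648]
Step 50: x=[7.3471] v=[-1.2650]
Step 51: x=[7.2839] v=[-1.2639]
Step 52: x=[7.2208] v=[-1.2616]
Step 53: x=[7.1579] v=[-1.2580]
Step 54: x=[7.0952] v=[-1.2532]
Step 55: x=[7.0328] v=[-1.2471]
Step 56: x=[6.9708] v=[-1.2398]
Step 57: x=[6.9092] v=[-1.2312]
Step 58: x=[6.8481] v=[-1.2214]
Step 59: x=[6.7876] v=[-1.2104]
Step 60: x=[6.7277] v=[-1.1982]
Step 61: x=[6.6685] v=[-1.1848]
Step 62: x=[6.6100] v=[-1.1702]
Step 63: x=[6.5523] v=[-1.1544]
Step 64: x=[6.4954] v=[-1.1374]
Step 65: x=[6.4394] v=[-1.1193]
Step 66: x=[6.3844] v=[-1.1001]
Step 67: x=[6.3304] v=[-1.0798]
Step 68: x=[6.2775] v=[-1.0584]
Step 69: x=[6.2257] v=[-1.0360]
Step 70: x=[6.1751] v=[-1.0125]
Step 71: x=[6.1257] v=[-0.9880]
Step 72: x=[6.0776] v=[-0.9625]
Step 73: x=[6.0308] v=[-0.9361]
Step 74: x=[5.9854] v=[-0.9087]
v[0] did not become non-negative within 74 steps; using fallback time=3.7000

Answer: 3.7000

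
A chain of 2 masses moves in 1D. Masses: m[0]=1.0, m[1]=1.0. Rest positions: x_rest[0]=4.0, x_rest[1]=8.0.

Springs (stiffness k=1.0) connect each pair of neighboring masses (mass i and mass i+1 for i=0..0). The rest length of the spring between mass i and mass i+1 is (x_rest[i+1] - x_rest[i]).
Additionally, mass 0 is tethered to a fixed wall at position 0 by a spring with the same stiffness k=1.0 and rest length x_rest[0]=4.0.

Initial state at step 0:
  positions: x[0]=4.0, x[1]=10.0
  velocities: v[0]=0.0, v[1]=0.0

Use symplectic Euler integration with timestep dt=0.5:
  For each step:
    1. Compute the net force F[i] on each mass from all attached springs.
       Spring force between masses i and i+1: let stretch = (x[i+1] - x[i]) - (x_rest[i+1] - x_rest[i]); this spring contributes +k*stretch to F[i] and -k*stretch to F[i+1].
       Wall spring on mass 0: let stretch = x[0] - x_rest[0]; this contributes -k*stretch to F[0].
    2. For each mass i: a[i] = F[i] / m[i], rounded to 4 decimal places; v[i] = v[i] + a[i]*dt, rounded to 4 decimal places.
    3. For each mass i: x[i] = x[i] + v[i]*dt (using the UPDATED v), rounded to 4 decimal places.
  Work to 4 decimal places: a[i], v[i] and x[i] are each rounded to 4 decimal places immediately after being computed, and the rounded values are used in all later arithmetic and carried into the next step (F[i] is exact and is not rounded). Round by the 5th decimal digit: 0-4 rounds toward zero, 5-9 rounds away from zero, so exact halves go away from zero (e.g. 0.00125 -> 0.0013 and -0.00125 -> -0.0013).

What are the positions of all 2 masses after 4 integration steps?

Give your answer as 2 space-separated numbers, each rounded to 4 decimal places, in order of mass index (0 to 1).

Answer: 4.9610 7.7579

Derivation:
Step 0: x=[4.0000 10.0000] v=[0.0000 0.0000]
Step 1: x=[4.5000 9.5000] v=[1.0000 -1.0000]
Step 2: x=[5.1250 8.7500] v=[1.2500 -1.5000]
Step 3: x=[5.3750 8.0938] v=[0.5000 -1.3125]
Step 4: x=[4.9610 7.7579] v=[-0.8281 -0.6719]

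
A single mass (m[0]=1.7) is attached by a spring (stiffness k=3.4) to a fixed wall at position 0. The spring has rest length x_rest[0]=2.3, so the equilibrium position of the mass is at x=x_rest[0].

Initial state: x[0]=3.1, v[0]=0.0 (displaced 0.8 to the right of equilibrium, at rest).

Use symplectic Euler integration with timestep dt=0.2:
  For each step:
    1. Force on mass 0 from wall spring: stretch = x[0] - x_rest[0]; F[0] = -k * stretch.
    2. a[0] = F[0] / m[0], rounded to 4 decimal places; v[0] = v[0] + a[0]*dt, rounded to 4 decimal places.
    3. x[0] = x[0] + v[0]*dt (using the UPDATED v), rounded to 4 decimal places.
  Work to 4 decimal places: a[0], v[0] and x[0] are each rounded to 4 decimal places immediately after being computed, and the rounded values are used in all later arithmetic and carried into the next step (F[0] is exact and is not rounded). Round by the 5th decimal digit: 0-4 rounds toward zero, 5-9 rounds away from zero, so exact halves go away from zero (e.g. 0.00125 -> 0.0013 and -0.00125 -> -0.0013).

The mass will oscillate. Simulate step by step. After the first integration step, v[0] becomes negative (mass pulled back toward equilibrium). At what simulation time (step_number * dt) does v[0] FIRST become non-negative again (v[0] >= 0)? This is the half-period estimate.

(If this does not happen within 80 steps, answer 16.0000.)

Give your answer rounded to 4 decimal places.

Answer: 2.4000

Derivation:
Step 0: x=[3.1000] v=[0.0000]
Step 1: x=[3.0360] v=[-0.3200]
Step 2: x=[2.9131] v=[-0.6144]
Step 3: x=[2.7412] v=[-0.8596]
Step 4: x=[2.5340] v=[-1.0361]
Step 5: x=[2.3081] v=[-1.1297]
Step 6: x=[2.0815] v=[-1.1329]
Step 7: x=[1.8724] v=[-1.0455]
Step 8: x=[1.6975] v=[-0.8745]
Step 9: x=[1.5708] v=[-0.6335]
Step 10: x=[1.5024] v=[-0.3418]
Step 11: x=[1.4978] v=[-0.0228]
Step 12: x=[1.5574] v=[0.2981]
First v>=0 after going negative at step 12, time=2.4000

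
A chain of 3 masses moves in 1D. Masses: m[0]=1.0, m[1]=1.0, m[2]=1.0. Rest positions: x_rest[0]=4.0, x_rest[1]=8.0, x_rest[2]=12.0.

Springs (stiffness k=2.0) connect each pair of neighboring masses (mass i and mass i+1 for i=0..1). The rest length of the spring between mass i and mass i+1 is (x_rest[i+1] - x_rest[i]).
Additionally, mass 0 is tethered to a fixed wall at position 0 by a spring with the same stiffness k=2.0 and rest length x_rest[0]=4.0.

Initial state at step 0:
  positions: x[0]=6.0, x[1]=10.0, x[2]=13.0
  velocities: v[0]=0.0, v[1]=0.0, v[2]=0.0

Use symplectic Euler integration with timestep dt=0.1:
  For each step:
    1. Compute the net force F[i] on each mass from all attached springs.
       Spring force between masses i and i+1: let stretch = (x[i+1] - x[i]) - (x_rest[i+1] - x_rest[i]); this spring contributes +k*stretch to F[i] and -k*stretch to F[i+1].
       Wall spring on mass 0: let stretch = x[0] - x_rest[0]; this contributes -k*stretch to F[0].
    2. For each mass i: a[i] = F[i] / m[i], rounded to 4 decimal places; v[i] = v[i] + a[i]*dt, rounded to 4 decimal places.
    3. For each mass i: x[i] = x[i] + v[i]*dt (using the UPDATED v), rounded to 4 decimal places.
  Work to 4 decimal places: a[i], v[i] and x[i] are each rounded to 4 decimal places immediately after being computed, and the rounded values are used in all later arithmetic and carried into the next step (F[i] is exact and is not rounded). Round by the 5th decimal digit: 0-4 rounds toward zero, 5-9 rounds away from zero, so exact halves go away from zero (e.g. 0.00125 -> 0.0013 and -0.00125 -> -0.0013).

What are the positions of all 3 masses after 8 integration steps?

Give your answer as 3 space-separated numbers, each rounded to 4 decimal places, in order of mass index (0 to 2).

Step 0: x=[6.0000 10.0000 13.0000] v=[0.0000 0.0000 0.0000]
Step 1: x=[5.9600 9.9800 13.0200] v=[-0.4000 -0.2000 0.2000]
Step 2: x=[5.8812 9.9404 13.0592] v=[-0.7880 -0.3960 0.3920]
Step 3: x=[5.7660 9.8820 13.1160] v=[-1.1524 -0.5841 0.5682]
Step 4: x=[5.6178 9.8060 13.1881] v=[-1.4824 -0.7605 0.7214]
Step 5: x=[5.4410 9.7138 13.2726] v=[-1.7683 -0.9217 0.8450]
Step 6: x=[5.2408 9.6074 13.3659] v=[-2.0019 -1.0645 0.9332]
Step 7: x=[5.0231 9.4888 13.4641] v=[-2.1767 -1.1861 0.9815]
Step 8: x=[4.7943 9.3604 13.5627] v=[-2.2882 -1.2842 0.9864]

Answer: 4.7943 9.3604 13.5627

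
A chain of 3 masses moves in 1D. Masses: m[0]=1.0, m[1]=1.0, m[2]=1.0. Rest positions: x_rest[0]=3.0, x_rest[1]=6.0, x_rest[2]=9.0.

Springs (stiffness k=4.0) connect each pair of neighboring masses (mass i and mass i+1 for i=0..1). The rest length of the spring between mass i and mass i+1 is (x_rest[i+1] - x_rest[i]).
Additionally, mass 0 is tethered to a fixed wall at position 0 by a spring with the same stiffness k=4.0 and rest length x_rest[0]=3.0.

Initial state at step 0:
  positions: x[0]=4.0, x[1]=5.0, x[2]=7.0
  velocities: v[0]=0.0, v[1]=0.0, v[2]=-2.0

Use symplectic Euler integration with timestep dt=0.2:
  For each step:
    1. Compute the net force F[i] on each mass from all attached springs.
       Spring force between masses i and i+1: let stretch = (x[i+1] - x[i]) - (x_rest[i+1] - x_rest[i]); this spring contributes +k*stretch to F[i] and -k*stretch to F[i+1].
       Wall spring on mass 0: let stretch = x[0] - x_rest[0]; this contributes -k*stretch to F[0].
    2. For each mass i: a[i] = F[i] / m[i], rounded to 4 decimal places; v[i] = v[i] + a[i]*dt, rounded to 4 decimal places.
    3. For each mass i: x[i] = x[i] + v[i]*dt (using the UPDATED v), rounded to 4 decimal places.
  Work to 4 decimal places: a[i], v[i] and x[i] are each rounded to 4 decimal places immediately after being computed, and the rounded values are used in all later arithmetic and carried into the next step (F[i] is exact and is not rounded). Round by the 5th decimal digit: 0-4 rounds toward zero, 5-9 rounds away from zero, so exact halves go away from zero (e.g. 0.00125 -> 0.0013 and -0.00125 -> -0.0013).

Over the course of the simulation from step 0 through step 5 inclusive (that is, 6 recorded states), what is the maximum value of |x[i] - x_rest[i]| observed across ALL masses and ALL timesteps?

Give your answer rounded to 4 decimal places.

Step 0: x=[4.0000 5.0000 7.0000] v=[0.0000 0.0000 -2.0000]
Step 1: x=[3.5200 5.1600 6.7600] v=[-2.4000 0.8000 -1.2000]
Step 2: x=[2.7392 5.3136 6.7440] v=[-3.9040 0.7680 -0.0800]
Step 3: x=[1.9320 5.2842 6.9791] v=[-4.0358 -0.1472 1.1757]
Step 4: x=[1.3521 4.9896 7.4231] v=[-2.8996 -1.4730 2.2198]
Step 5: x=[1.1378 4.5024 7.9577] v=[-1.0713 -2.4362 2.6730]
Max displacement = 2.2560

Answer: 2.2560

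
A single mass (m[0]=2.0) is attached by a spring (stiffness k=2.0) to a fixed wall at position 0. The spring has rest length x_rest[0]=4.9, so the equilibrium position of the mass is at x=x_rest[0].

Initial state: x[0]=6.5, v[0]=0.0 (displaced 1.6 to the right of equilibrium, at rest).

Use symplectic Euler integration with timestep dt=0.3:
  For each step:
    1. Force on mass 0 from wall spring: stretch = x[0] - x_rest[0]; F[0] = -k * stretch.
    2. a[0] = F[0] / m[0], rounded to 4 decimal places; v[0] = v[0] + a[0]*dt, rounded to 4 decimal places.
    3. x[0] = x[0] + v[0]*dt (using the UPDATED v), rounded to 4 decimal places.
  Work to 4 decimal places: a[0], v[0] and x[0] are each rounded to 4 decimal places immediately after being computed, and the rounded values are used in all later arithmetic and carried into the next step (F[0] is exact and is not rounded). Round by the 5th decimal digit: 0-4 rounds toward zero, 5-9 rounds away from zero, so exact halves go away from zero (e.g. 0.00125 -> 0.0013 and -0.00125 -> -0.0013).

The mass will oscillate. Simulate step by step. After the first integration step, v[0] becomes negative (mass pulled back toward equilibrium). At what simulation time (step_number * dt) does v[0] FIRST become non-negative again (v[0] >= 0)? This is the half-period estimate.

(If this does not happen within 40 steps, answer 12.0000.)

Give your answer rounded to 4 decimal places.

Step 0: x=[6.5000] v=[0.0000]
Step 1: x=[6.3560] v=[-0.4800]
Step 2: x=[6.0810] v=[-0.9168]
Step 3: x=[5.6997] v=[-1.2711]
Step 4: x=[5.2464] v=[-1.5110]
Step 5: x=[4.7619] v=[-1.6149]
Step 6: x=[4.2899] v=[-1.5735]
Step 7: x=[3.8728] v=[-1.3905]
Step 8: x=[3.5481] v=[-1.0823]
Step 9: x=[3.3451] v=[-0.6767]
Step 10: x=[3.2820] v=[-0.2102]
Step 11: x=[3.3646] v=[0.2752]
First v>=0 after going negative at step 11, time=3.3000

Answer: 3.3000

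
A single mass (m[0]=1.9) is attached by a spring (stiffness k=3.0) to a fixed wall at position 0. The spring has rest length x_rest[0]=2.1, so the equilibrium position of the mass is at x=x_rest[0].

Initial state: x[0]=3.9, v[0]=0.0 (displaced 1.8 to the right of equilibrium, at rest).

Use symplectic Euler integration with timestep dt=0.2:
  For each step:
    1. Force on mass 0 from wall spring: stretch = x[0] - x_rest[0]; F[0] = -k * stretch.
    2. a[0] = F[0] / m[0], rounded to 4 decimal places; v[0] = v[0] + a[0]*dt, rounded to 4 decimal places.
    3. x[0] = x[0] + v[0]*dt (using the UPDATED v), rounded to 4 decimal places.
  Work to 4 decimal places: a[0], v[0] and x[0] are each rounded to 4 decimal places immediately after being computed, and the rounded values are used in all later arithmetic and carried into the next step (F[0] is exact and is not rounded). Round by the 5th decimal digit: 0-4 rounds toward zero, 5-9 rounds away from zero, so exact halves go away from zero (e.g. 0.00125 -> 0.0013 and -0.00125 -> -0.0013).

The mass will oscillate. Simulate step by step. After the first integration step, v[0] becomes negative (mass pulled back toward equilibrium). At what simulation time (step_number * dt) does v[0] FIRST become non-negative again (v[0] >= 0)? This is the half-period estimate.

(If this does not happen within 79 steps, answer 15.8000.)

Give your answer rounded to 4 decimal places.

Answer: 2.6000

Derivation:
Step 0: x=[3.9000] v=[0.0000]
Step 1: x=[3.7863] v=[-0.5684]
Step 2: x=[3.5661] v=[-1.1009]
Step 3: x=[3.2533] v=[-1.5639]
Step 4: x=[2.8677] v=[-1.9281]
Step 5: x=[2.4336] v=[-2.1705]
Step 6: x=[1.9784] v=[-2.2758]
Step 7: x=[1.5309] v=[-2.2374]
Step 8: x=[1.1194] v=[-2.0577]
Step 9: x=[0.7698] v=[-1.7480]
Step 10: x=[0.5042] v=[-1.3279]
Step 11: x=[0.3394] v=[-0.8240]
Step 12: x=[0.2858] v=[-0.2680]
Step 13: x=[0.3468] v=[0.3049]
First v>=0 after going negative at step 13, time=2.6000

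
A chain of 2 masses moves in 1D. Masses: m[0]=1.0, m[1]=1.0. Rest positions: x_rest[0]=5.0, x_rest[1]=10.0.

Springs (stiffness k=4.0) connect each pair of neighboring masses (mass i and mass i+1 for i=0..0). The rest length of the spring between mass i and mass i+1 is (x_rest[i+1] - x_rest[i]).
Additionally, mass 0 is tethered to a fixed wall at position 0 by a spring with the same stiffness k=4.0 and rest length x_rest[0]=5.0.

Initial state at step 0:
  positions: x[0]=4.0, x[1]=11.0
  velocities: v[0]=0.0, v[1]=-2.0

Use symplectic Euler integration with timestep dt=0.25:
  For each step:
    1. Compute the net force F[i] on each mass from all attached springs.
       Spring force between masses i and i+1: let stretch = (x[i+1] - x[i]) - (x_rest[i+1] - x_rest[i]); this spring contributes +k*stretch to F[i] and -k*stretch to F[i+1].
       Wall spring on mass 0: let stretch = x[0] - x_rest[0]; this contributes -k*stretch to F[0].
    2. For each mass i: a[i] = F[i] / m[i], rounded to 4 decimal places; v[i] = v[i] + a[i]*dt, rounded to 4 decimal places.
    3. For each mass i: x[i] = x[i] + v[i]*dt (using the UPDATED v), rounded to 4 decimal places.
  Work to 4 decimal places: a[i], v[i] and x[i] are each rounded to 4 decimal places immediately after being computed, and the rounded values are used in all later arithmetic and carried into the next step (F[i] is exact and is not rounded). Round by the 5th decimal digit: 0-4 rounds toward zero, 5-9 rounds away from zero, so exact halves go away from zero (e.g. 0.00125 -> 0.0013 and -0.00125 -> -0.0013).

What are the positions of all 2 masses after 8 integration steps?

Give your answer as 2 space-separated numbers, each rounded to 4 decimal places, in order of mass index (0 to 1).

Answer: 3.6166 9.5131

Derivation:
Step 0: x=[4.0000 11.0000] v=[0.0000 -2.0000]
Step 1: x=[4.7500 10.0000] v=[3.0000 -4.0000]
Step 2: x=[5.6250 8.9375] v=[3.5000 -4.2500]
Step 3: x=[5.9219 8.2969] v=[1.1875 -2.5625]
Step 4: x=[5.3321 8.3125] v=[-2.3594 0.0625]
Step 5: x=[4.1543 8.8330] v=[-4.7111 2.0821]
Step 6: x=[3.1076 9.4339] v=[-4.1867 2.4034]
Step 7: x=[2.8656 9.7032] v=[-0.9680 1.0771]
Step 8: x=[3.6166 9.5131] v=[3.0040 -0.7605]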